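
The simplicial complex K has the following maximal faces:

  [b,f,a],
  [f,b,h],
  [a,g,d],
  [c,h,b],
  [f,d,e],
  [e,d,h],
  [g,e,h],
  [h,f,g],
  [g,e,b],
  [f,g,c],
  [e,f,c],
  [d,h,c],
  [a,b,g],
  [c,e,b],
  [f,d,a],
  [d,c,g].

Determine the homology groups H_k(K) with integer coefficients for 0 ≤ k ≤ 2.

We work with the vertex ordering a < b < c < d < e < f < g < h. The simplices of K, each written with vertices in increasing order, are:

  0-simplices (8): a, b, c, d, e, f, g, h
  1-simplices (24): ab, ad, af, ag, bc, be, bf, bg, bh, cd, ce, cf, cg, ch, de, df, dg, dh, ef, eg, eh, fg, fh, gh
  2-simplices (16): abf, abg, adf, adg, bce, bch, beg, bfh, cdg, cdh, cef, cfg, def, deh, egh, fgh

giving chain groups C_0 ≅ Z^8, C_1 ≅ Z^24, C_2 ≅ Z^16.

The boundary map ∂_1: C_1 → C_0 is given by ∂[p,q] = [q] − [p]. For instance
  ∂bg = g − b.
As a 8×24 matrix over Z this has rank 7, with invariant factors (1,1,1,1,1,1,1).

The boundary map ∂_2: C_2 → C_1 acts by ∂[p,q,r] = [q,r] − [p,r] + [p,q]. For instance
  ∂bch = ch − bh + bc,
  ∂fgh = gh − fh + fg.
The 24×16 boundary matrix has rank 15 and Smith normal form diag(1,1,1,1,1,1,1,1,1,1,1,1,1,1,1).

Now H_k = ker ∂_k / im ∂_{k+1}, so:

  H_0: rank C_0 − rank ∂_1 = 8 − 7 = 1, and the invariant factors of ∂_1 are all 1, so H_0 ≅ Z.
  H_1: rank ker ∂_1 − rank ∂_2 = (24 − 7) − 15 = 2, and the invariant factors of ∂_2 are all 1, so H_1 ≅ Z^2.
  H_2: rank ker ∂_2 − rank ∂_3 = (16 − 15) − 0 = 1, and there is no ∂_3, so H_2 ≅ Z.

H_0 ≅ Z,  H_1 ≅ Z^2,  H_2 ≅ Z.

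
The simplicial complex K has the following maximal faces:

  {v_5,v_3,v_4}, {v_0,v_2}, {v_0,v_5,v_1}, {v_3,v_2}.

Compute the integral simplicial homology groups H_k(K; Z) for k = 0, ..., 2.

Fix the vertex order v_0 < v_1 < v_2 < v_3 < v_4 < v_5 and write every simplex with vertices in increasing order. Then dim K = 2 and the simplices of K are:

  0-simplices (6): [v_0], [v_1], [v_2], [v_3], [v_4], [v_5]
  1-simplices (8): [v_0,v_1], [v_0,v_2], [v_0,v_5], [v_1,v_5], [v_2,v_3], [v_3,v_4], [v_3,v_5], [v_4,v_5]
  2-simplices (2): [v_0,v_1,v_5], [v_3,v_4,v_5]

so the chain groups are C_0 ≅ Z^6, C_1 ≅ Z^8, C_2 ≅ Z^2.

∂_1: C_1 → C_0 maps an edge to its endpoints' difference, ∂[p,q] = q − p. For instance
  ∂[v_3,v_5] = [v_5] − [v_3].
The 6×8 boundary matrix has rank 5 and Smith normal form diag(1,1,1,1,1).

The boundary map ∂_2: C_2 → C_1 maps a triangle to the signed sum of its edges. For instance
  ∂[v_0,v_1,v_5] = [v_1,v_5] − [v_0,v_5] + [v_0,v_1],
  ∂[v_3,v_4,v_5] = [v_4,v_5] − [v_3,v_5] + [v_3,v_4].
This gives a 8×2 integer matrix of rank 2; reducing to Smith normal form yields diagonal entries (1,1).

Now H_k = ker ∂_k / im ∂_{k+1}, so:

  H_0: rank C_0 − rank ∂_1 = 6 − 5 = 1, and the invariant factors of ∂_1 are all 1, so H_0 ≅ Z.
  H_1: rank ker ∂_1 − rank ∂_2 = (8 − 5) − 2 = 1, and the invariant factors of ∂_2 are all 1, so H_1 ≅ Z.
  H_2: rank ker ∂_2 − rank ∂_3 = (2 − 2) − 0 = 0, and there is no ∂_3, so H_2 ≅ 0.

As a check, the Euler characteristic is 6 − 8 + 2 = 0, which agrees with 1 − 1 + 0 = 0.

H_0 = Z,  H_1 = Z,  H_2 = 0.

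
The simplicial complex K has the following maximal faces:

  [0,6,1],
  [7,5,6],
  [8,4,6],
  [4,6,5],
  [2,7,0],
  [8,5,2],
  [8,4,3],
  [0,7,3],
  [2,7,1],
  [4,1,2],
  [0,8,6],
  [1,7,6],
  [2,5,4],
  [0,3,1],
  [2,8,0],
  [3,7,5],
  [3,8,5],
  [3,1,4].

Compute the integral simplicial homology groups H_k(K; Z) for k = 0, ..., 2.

Order the vertices as 0 < 1 < 2 < 3 < 4 < 5 < 6 < 7 < 8. Listing each simplex with vertices in this order, K has dimension 2 with simplices:

  0-simplices (9): [0], [1], [2], [3], [4], [5], [6], [7], [8]
  1-simplices (27): (27 of them)
  2-simplices (18): [0,1,3], [0,1,6], [0,2,7], [0,2,8], [0,3,7], [0,6,8], [1,2,4], [1,2,7], [1,3,4], [1,6,7], [2,4,5], [2,5,8], [3,4,8], [3,5,7], [3,5,8], [4,5,6], [4,6,8], [5,6,7]

so the chain groups are C_0 ≅ Z^9, C_1 ≅ Z^27, C_2 ≅ Z^18.

∂_1: C_1 → C_0 is given by ∂[p,q] = [q] − [p]. For instance
  ∂[5,7] = [7] − [5].
The 9×27 boundary matrix has rank 8 and Smith normal form diag(1,1,1,1,1,1,1,1).

Boundary ∂_2: C_2 → C_1 maps a triangle to the signed sum of its edges. For instance
  ∂[1,2,7] = [2,7] − [1,7] + [1,2],
  ∂[5,6,7] = [6,7] − [5,7] + [5,6].
As a 27×18 matrix over Z this has rank 18, with invariant factors (1,1,1,1,1,1,1,1,1,1,1,1,1,1,1,1,1,2).

Now H_k = ker ∂_k / im ∂_{k+1}, so:

  H_0: rank C_0 − rank ∂_1 = 9 − 8 = 1, and the invariant factors of ∂_1 are all 1, so H_0 = Z.
  H_1: rank ker ∂_1 − rank ∂_2 = (27 − 8) − 18 = 1, and ∂_2 has invariant factor 2 > 1, so H_1 = Z ⊕ Z/2Z.
  H_2: rank ker ∂_2 − rank ∂_3 = (18 − 18) − 0 = 0, and there is no ∂_3, so H_2 = 0.

As a check, the Euler characteristic is 9 − 27 + 18 = 0, which agrees with 1 − 1 + 0 = 0.

H_0 ≅ Z,  H_1 ≅ Z ⊕ Z/2Z,  H_2 = 0.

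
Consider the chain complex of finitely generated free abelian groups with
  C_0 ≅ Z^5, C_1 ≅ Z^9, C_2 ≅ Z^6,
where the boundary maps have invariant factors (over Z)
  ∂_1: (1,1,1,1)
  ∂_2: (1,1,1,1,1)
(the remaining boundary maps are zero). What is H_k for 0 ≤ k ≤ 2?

H_0: b_0 = 5 − 0 − 4 = 1; torsion from ∂_1 factors > 1: none. So H_0 = Z.
H_1: b_1 = 9 − 4 − 5 = 0; torsion from ∂_2 factors > 1: none. So H_1 = 0.
H_2: b_2 = 6 − 5 − 0 = 1; torsion from ∂_3 factors > 1: none. So H_2 = Z.

H_0 = Z,  H_1 = 0,  H_2 = Z.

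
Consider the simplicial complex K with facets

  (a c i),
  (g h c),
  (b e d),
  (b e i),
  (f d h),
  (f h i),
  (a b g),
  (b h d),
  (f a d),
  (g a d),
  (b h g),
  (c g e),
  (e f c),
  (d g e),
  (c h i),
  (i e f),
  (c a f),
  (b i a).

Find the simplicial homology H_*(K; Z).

H_0 ≅ Z,  H_1 ≅ Z ⊕ Z/2Z,  H_2 = 0.

Take the total order a < b < c < d < e < f < g < h < i on the vertex set. Then K (dimension 2) consists of the simplices:

  0-simplices (9): a, b, c, d, e, f, g, h, i
  1-simplices (27): ab, ac, ad, af, ag, ai, bd, be, bg, bh, bi, ce, cf, cg, ch, ci, de, df, dg, dh, ef, eg, ei, fh, fi, gh, hi
  2-simplices (18): abg, abi, acf, aci, adf, adg, bde, bdh, bei, bgh, cef, ceg, cgh, chi, deg, dfh, efi, fhi

so the chain groups are C_0 ≅ Z^9, C_1 ≅ Z^27, C_2 ≅ Z^18.

The boundary map ∂_1: C_1 → C_0 is given by ∂[p,q] = [q] − [p].
As a 9×27 matrix over Z this has rank 8, with invariant factors (1,1,1,1,1,1,1,1).

∂_2: C_2 → C_1 maps a triangle to the signed sum of its edges. For instance
  ∂efi = fi − ei + ef,
  ∂acf = cf − af + ac.
The 27×18 boundary matrix has rank 18 and Smith normal form diag(1,1,1,1,1,1,1,1,1,1,1,1,1,1,1,1,1,2).

Computing H_k = (kernel of ∂_k) / (image of ∂_{k+1}):

  H_0: rank C_0 − rank ∂_1 = 9 − 8 = 1, and the invariant factors of ∂_1 are all 1, so H_0 ≅ Z.
  H_1: rank ker ∂_1 − rank ∂_2 = (27 − 8) − 18 = 1, and ∂_2 has invariant factor 2 > 1, so H_1 ≅ Z ⊕ Z/2Z.
  H_2: rank ker ∂_2 − rank ∂_3 = (18 − 18) − 0 = 0, and there is no ∂_3, so H_2 ≅ 0.

(K is a triangulation of the Klein bottle.)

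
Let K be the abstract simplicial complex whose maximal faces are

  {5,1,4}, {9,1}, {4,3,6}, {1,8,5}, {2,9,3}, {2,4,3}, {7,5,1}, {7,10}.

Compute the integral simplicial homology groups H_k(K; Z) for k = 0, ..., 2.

H_0 ≅ Z,  H_1 ≅ Z,  H_2 = 0.

K has 10 vertices, 16 edges, 6 triangles.
rank ∂_0 = 0, rank ∂_1 = 9 ⇒ b_0 = 10 − 0 − 9 = 1; all invariant factors of ∂_1 are 1 so no torsion. So H_0 ≅ Z.
rank ∂_1 = 9, rank ∂_2 = 6 ⇒ b_1 = 16 − 9 − 6 = 1; all invariant factors of ∂_2 are 1 so no torsion. So H_1 ≅ Z.
rank ∂_2 = 6, rank ∂_3 = 0 ⇒ b_2 = 6 − 6 − 0 = 0. So H_2 ≅ 0.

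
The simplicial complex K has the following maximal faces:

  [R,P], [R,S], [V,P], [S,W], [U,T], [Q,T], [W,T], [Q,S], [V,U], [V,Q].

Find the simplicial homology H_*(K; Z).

Order the vertices as P < Q < R < S < T < U < V < W. Listing each simplex with vertices in this order, K has dimension 1 with simplices:

  0-simplices (8): P, Q, R, S, T, U, V, W
  1-simplices (10): PR, PV, QS, QT, QV, RS, SW, TU, TW, UV

so the chain groups are C_0 ≅ Z^8, C_1 ≅ Z^10.

The boundary map ∂_1: C_1 → C_0 is given by ∂[p,q] = [q] − [p]. For instance
  ∂QT = T − Q.
As a 8×10 matrix over Z this has rank 7, with invariant factors (1,1,1,1,1,1,1).

Now H_k = ker ∂_k / im ∂_{k+1}, so:

  H_0: rank C_0 − rank ∂_1 = 8 − 7 = 1, and the invariant factors of ∂_1 are all 1, so H_0 = Z.
  H_1: rank ker ∂_1 − rank ∂_2 = (10 − 7) − 0 = 3, and there is no ∂_2, so H_1 = Z^3.

H_0 ≅ Z,  H_1 ≅ Z^3.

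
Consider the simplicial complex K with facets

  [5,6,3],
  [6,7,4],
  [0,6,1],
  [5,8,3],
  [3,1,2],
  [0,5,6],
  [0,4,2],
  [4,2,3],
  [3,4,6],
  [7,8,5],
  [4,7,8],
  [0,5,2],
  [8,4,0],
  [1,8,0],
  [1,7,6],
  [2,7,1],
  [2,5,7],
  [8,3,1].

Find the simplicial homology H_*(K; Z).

Take the total order 0 < 1 < 2 < 3 < 4 < 5 < 6 < 7 < 8 on the vertex set. Then K (dimension 2) consists of the simplices:

  0-simplices (9): [0], [1], [2], [3], [4], [5], [6], [7], [8]
  1-simplices (27): (27 of them)
  2-simplices (18): [0,1,6], [0,1,8], [0,2,4], [0,2,5], [0,4,8], [0,5,6], [1,2,3], [1,2,7], [1,3,8], [1,6,7], [2,3,4], [2,5,7], [3,4,6], [3,5,6], [3,5,8], [4,6,7], [4,7,8], [5,7,8]

Hence C_0 ≅ Z^9, C_1 ≅ Z^27, C_2 ≅ Z^18.

∂_1: C_1 → C_0 is given by ∂[p,q] = [q] − [p].
The 9×27 boundary matrix has rank 8 and Smith normal form diag(1,1,1,1,1,1,1,1).

The boundary map ∂_2: C_2 → C_1 acts by ∂[p,q,r] = [q,r] − [p,r] + [p,q]. For instance
  ∂[0,5,6] = [5,6] − [0,6] + [0,5],
  ∂[3,4,6] = [4,6] − [3,6] + [3,4].
The resulting 27×18 matrix has rank 17, and its Smith normal form has invariant factors (1,1,1,1,1,1,1,1,1,1,1,1,1,1,1,1,1).

From H_k ≅ ker(∂_k) / im(∂_{k+1}) we obtain:

  H_0: rank C_0 − rank ∂_1 = 9 − 8 = 1, and the invariant factors of ∂_1 are all 1, so H_0 ≅ Z.
  H_1: rank ker ∂_1 − rank ∂_2 = (27 − 8) − 17 = 2, and the invariant factors of ∂_2 are all 1, so H_1 ≅ Z^2.
  H_2: rank ker ∂_2 − rank ∂_3 = (18 − 17) − 0 = 1, and there is no ∂_3, so H_2 ≅ Z.

As a check, the Euler characteristic is 9 − 27 + 18 = 0, which agrees with 1 − 2 + 1 = 0.

H_0 ≅ Z,  H_1 ≅ Z^2,  H_2 ≅ Z.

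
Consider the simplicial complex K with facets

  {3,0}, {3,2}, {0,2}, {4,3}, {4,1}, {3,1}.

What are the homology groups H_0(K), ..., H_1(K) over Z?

H_0 = Z,  H_1 = Z^2.

We work with the vertex ordering 0 < 1 < 2 < 3 < 4. The simplices of K, each written with vertices in increasing order, are:

  0-simplices (5): [0], [1], [2], [3], [4]
  1-simplices (6): [0,2], [0,3], [1,3], [1,4], [2,3], [3,4]

Hence C_0 ≅ Z^5, C_1 ≅ Z^6.

∂_1: C_1 → C_0 maps an edge to its endpoints' difference, ∂[p,q] = q − p. For instance
  ∂[1,4] = [4] − [1].
The 5×6 boundary matrix has rank 4 and Smith normal form diag(1,1,1,1).

Now H_k = ker ∂_k / im ∂_{k+1}, so:

  H_0: rank C_0 − rank ∂_1 = 5 − 4 = 1, and the invariant factors of ∂_1 are all 1, so H_0 ≅ Z.
  H_1: rank ker ∂_1 − rank ∂_2 = (6 − 4) − 0 = 2, and there is no ∂_2, so H_1 ≅ Z^2.

(K is a triangulation of a wedge of 2 circles.)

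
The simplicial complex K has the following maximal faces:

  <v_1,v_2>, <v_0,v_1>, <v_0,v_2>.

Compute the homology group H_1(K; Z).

H_1 = Z.

We work with the vertex ordering v_0 < v_1 < v_2. The simplices of K, each written with vertices in increasing order, are:

  0-simplices (3): [v_0], [v_1], [v_2]
  1-simplices (3): [v_0,v_1], [v_0,v_2], [v_1,v_2]

Hence C_0 ≅ Z^3, C_1 ≅ Z^3.

Boundary ∂_1: C_1 → C_0 sends each edge [p,q] (with p < q) to q − p.
As a 3×3 matrix over Z this has rank 2, with invariant factors (1,1).

Now H_k = ker ∂_k / im ∂_{k+1}, so:

  H_1: rank ker ∂_1 − rank ∂_2 = (3 − 2) − 0 = 1, and there is no ∂_2, so H_1 = Z.

(K is a triangulation of the circle S^1.)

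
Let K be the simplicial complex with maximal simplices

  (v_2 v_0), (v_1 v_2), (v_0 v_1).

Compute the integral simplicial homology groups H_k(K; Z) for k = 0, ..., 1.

We work with the vertex ordering v_0 < v_1 < v_2. The simplices of K, each written with vertices in increasing order, are:

  0-simplices (3): [v_0], [v_1], [v_2]
  1-simplices (3): [v_0,v_1], [v_0,v_2], [v_1,v_2]

Hence C_0 ≅ Z^3, C_1 ≅ Z^3.

Boundary ∂_1: C_1 → C_0 maps an edge to its endpoints' difference, ∂[p,q] = q − p. For instance
  ∂[v_0,v_2] = [v_2] − [v_0].
The 3×3 boundary matrix has rank 2 and Smith normal form diag(1,1).

From H_k ≅ ker(∂_k) / im(∂_{k+1}) we obtain:

  H_0: rank C_0 − rank ∂_1 = 3 − 2 = 1, and the invariant factors of ∂_1 are all 1, so H_0 = Z.
  H_1: rank ker ∂_1 − rank ∂_2 = (3 − 2) − 0 = 1, and there is no ∂_2, so H_1 = Z.

As a check, the Euler characteristic is 3 − 3 = 0, which agrees with 1 − 1 = 0.
(K is a triangulation of the circle S^1.)

H_0 ≅ Z,  H_1 ≅ Z.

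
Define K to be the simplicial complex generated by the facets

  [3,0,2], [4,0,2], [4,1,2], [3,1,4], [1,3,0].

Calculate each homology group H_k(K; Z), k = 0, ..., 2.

H_0 ≅ Z,  H_1 ≅ Z,  H_2 = 0.

Order the vertices as 0 < 1 < 2 < 3 < 4. Listing each simplex with vertices in this order, K has dimension 2 with simplices:

  0-simplices (5): [0], [1], [2], [3], [4]
  1-simplices (10): [0,1], [0,2], [0,3], [0,4], [1,2], [1,3], [1,4], [2,3], [2,4], [3,4]
  2-simplices (5): [0,1,3], [0,2,3], [0,2,4], [1,2,4], [1,3,4]

so the chain groups are C_0 ≅ Z^5, C_1 ≅ Z^10, C_2 ≅ Z^5.

The boundary map ∂_1: C_1 → C_0 sends each edge [p,q] (with p < q) to q − p.
The resulting 5×10 matrix has rank 4, and its Smith normal form has invariant factors (1,1,1,1).

∂_2: C_2 → C_1 acts by ∂[p,q,r] = [q,r] − [p,r] + [p,q]. For instance
  ∂[0,2,4] = [2,4] − [0,4] + [0,2],
  ∂[1,3,4] = [3,4] − [1,4] + [1,3].
The resulting 10×5 matrix has rank 5, and its Smith normal form has invariant factors (1,1,1,1,1).

Reading off H_k = ker ∂_k / im ∂_{k+1}:

  H_0: rank C_0 − rank ∂_1 = 5 − 4 = 1, and the invariant factors of ∂_1 are all 1, so H_0 = Z.
  H_1: rank ker ∂_1 − rank ∂_2 = (10 − 4) − 5 = 1, and the invariant factors of ∂_2 are all 1, so H_1 = Z.
  H_2: rank ker ∂_2 − rank ∂_3 = (5 − 5) − 0 = 0, and there is no ∂_3, so H_2 = 0.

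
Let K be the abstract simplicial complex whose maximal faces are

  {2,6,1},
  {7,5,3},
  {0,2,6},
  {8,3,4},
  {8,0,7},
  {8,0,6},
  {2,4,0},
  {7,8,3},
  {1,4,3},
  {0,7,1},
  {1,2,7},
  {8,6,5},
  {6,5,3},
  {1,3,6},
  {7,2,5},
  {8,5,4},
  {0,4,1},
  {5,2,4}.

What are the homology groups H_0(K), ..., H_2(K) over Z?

H_0 ≅ Z,  H_1 ≅ Z ⊕ Z/2,  H_2 = 0.

Order the vertices as 0 < 1 < 2 < 3 < 4 < 5 < 6 < 7 < 8. Listing each simplex with vertices in this order, K has dimension 2 with simplices:

  0-simplices (9): [0], [1], [2], [3], [4], [5], [6], [7], [8]
  1-simplices (27): (27 of them)
  2-simplices (18): [0,1,4], [0,1,7], [0,2,4], [0,2,6], [0,6,8], [0,7,8], [1,2,6], [1,2,7], [1,3,4], [1,3,6], [2,4,5], [2,5,7], [3,4,8], [3,5,6], [3,5,7], [3,7,8], [4,5,8], [5,6,8]

Hence C_0 ≅ Z^9, C_1 ≅ Z^27, C_2 ≅ Z^18.

Boundary ∂_1: C_1 → C_0 sends each edge [p,q] (with p < q) to q − p. For instance
  ∂[3,6] = [6] − [3].
The 9×27 boundary matrix has rank 8 and Smith normal form diag(1,1,1,1,1,1,1,1).

∂_2: C_2 → C_1 maps a triangle to the signed sum of its edges. For instance
  ∂[4,5,8] = [5,8] − [4,8] + [4,5],
  ∂[0,6,8] = [6,8] − [0,8] + [0,6].
The 27×18 boundary matrix has rank 18 and Smith normal form diag(1,1,1,1,1,1,1,1,1,1,1,1,1,1,1,1,1,2).

Computing H_k = (kernel of ∂_k) / (image of ∂_{k+1}):

  H_0: rank C_0 − rank ∂_1 = 9 − 8 = 1, and the invariant factors of ∂_1 are all 1, so H_0 ≅ Z.
  H_1: rank ker ∂_1 − rank ∂_2 = (27 − 8) − 18 = 1, and ∂_2 has invariant factor 2 > 1, so H_1 ≅ Z ⊕ Z/2.
  H_2: rank ker ∂_2 − rank ∂_3 = (18 − 18) − 0 = 0, and there is no ∂_3, so H_2 ≅ 0.

As a check, the Euler characteristic is 9 − 27 + 18 = 0, which agrees with 1 − 1 + 0 = 0.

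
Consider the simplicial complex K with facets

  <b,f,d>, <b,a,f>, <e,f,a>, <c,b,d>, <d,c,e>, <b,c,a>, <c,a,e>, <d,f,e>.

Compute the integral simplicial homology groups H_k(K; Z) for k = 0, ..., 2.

Fix the vertex order a < b < c < d < e < f and write every simplex with vertices in increasing order. Then dim K = 2 and the simplices of K are:

  0-simplices (6): a, b, c, d, e, f
  1-simplices (12): ab, ac, ae, af, bc, bd, bf, cd, ce, de, df, ef
  2-simplices (8): abc, abf, ace, aef, bcd, bdf, cde, def

so the chain groups are C_0 ≅ Z^6, C_1 ≅ Z^12, C_2 ≅ Z^8.

The boundary map ∂_1: C_1 → C_0 sends each edge [p,q] (with p < q) to q − p. For instance
  ∂ae = e − a.
This gives a 6×12 integer matrix of rank 5; reducing to Smith normal form yields diagonal entries (1,1,1,1,1).

Boundary ∂_2: C_2 → C_1 maps a triangle to the signed sum of its edges. For instance
  ∂cde = de − ce + cd,
  ∂bcd = cd − bd + bc.
As a 12×8 matrix over Z this has rank 7, with invariant factors (1,1,1,1,1,1,1).

From H_k ≅ ker(∂_k) / im(∂_{k+1}) we obtain:

  H_0: rank C_0 − rank ∂_1 = 6 − 5 = 1, and the invariant factors of ∂_1 are all 1, so H_0 = Z.
  H_1: rank ker ∂_1 − rank ∂_2 = (12 − 5) − 7 = 0, and the invariant factors of ∂_2 are all 1, so H_1 = 0.
  H_2: rank ker ∂_2 − rank ∂_3 = (8 − 7) − 0 = 1, and there is no ∂_3, so H_2 = Z.

As a check, the Euler characteristic is 6 − 12 + 8 = 2, which agrees with 1 − 0 + 1 = 2.

H_0 ≅ Z,  H_1 = 0,  H_2 ≅ Z.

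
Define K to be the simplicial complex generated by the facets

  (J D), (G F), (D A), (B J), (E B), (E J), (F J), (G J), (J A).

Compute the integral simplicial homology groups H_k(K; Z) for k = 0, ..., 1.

Take the total order A < B < D < E < F < G < J on the vertex set. Then K (dimension 1) consists of the simplices:

  0-simplices (7): A, B, D, E, F, G, J
  1-simplices (9): AD, AJ, BE, BJ, DJ, EJ, FG, FJ, GJ

giving chain groups C_0 ≅ Z^7, C_1 ≅ Z^9.

The boundary map ∂_1: C_1 → C_0 is given by ∂[p,q] = [q] − [p].
The resulting 7×9 matrix has rank 6, and its Smith normal form has invariant factors (1,1,1,1,1,1).

From H_k ≅ ker(∂_k) / im(∂_{k+1}) we obtain:

  H_0: rank C_0 − rank ∂_1 = 7 − 6 = 1, and the invariant factors of ∂_1 are all 1, so H_0 ≅ Z.
  H_1: rank ker ∂_1 − rank ∂_2 = (9 − 6) − 0 = 3, and there is no ∂_2, so H_1 ≅ Z^3.

H_0 = Z,  H_1 = Z^3.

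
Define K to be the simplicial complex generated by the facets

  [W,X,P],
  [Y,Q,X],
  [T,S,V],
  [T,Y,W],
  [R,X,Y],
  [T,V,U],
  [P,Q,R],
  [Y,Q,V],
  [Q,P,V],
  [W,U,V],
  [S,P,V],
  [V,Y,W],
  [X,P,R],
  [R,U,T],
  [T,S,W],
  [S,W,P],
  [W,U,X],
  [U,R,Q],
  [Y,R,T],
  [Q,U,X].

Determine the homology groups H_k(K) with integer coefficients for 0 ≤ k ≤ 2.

Take the total order P < Q < R < S < T < U < V < W < X < Y on the vertex set. Then K (dimension 2) consists of the simplices:

  0-simplices (10): P, Q, R, S, T, U, V, W, X, Y
  1-simplices (30): PQ, PR, PS, PV, PW, PX, QR, QU, QV, QX, QY, RT, RU, RX, RY, ST, SV, SW, TU, TV, TW, TY, UV, UW, UX, VW, VY, WX, WY, XY
  2-simplices (20): PQR, PQV, PRX, PSV, PSW, PWX, QRU, QUX, QVY, QXY, RTU, RTY, RXY, STV, STW, TUV, TWY, UVW, UWX, VWY

giving chain groups C_0 ≅ Z^10, C_1 ≅ Z^30, C_2 ≅ Z^20.

∂_1: C_1 → C_0 sends each edge [p,q] (with p < q) to q − p. For instance
  ∂TY = Y − T.
This gives a 10×30 integer matrix of rank 9; reducing to Smith normal form yields diagonal entries (1,1,1,1,1,1,1,1,1).

The boundary map ∂_2: C_2 → C_1 sends each 2-simplex [p,q,r] to [q,r] − [p,r] + [p,q]. For instance
  ∂RTU = TU − RU + RT,
  ∂PSV = SV − PV + PS.
The resulting 30×20 matrix has rank 20, and its Smith normal form has invariant factors (1,1,1,1,1,1,1,1,1,1,1,1,1,1,1,1,1,1,1,2).

Now H_k = ker ∂_k / im ∂_{k+1}, so:

  H_0: rank C_0 − rank ∂_1 = 10 − 9 = 1, and the invariant factors of ∂_1 are all 1, so H_0 = Z.
  H_1: rank ker ∂_1 − rank ∂_2 = (30 − 9) − 20 = 1, and ∂_2 has invariant factor 2 > 1, so H_1 = Z × Z/2.
  H_2: rank ker ∂_2 − rank ∂_3 = (20 − 20) − 0 = 0, and there is no ∂_3, so H_2 = 0.

H_0 ≅ Z,  H_1 ≅ Z × Z/2,  H_2 = 0.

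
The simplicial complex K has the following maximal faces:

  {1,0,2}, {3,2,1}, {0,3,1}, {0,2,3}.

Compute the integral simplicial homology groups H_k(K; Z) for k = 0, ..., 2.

H_0 = Z,  H_1 = 0,  H_2 = Z.

Take the total order 0 < 1 < 2 < 3 on the vertex set. Then K (dimension 2) consists of the simplices:

  0-simplices (4): [0], [1], [2], [3]
  1-simplices (6): [0,1], [0,2], [0,3], [1,2], [1,3], [2,3]
  2-simplices (4): [0,1,2], [0,1,3], [0,2,3], [1,2,3]

Hence C_0 ≅ Z^4, C_1 ≅ Z^6, C_2 ≅ Z^4.

The boundary map ∂_1: C_1 → C_0 is given by ∂[p,q] = [q] − [p]. For instance
  ∂[2,3] = [3] − [2].
The resulting 4×6 matrix has rank 3, and its Smith normal form has invariant factors (1,1,1).

∂_2: C_2 → C_1 sends each 2-simplex [p,q,r] to [q,r] − [p,r] + [p,q]. For instance
  ∂[0,1,3] = [1,3] − [0,3] + [0,1],
  ∂[0,1,2] = [1,2] − [0,2] + [0,1].
This gives a 6×4 integer matrix of rank 3; reducing to Smith normal form yields diagonal entries (1,1,1).

From H_k ≅ ker(∂_k) / im(∂_{k+1}) we obtain:

  H_0: rank C_0 − rank ∂_1 = 4 − 3 = 1, and the invariant factors of ∂_1 are all 1, so H_0 ≅ Z.
  H_1: rank ker ∂_1 − rank ∂_2 = (6 − 3) − 3 = 0, and the invariant factors of ∂_2 are all 1, so H_1 ≅ 0.
  H_2: rank ker ∂_2 − rank ∂_3 = (4 − 3) − 0 = 1, and there is no ∂_3, so H_2 ≅ Z.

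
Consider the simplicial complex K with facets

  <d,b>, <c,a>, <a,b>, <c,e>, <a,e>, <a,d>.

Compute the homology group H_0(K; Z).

We work with the vertex ordering a < b < c < d < e. The simplices of K, each written with vertices in increasing order, are:

  0-simplices (5): a, b, c, d, e
  1-simplices (6): ab, ac, ad, ae, bd, ce

giving chain groups C_0 ≅ Z^5, C_1 ≅ Z^6.

∂_1: C_1 → C_0 sends each edge [p,q] (with p < q) to q − p. For instance
  ∂ae = e − a.
The 5×6 boundary matrix has rank 4 and Smith normal form diag(1,1,1,1).

From H_k ≅ ker(∂_k) / im(∂_{k+1}) we obtain:

  H_0: rank C_0 − rank ∂_1 = 5 − 4 = 1, and the invariant factors of ∂_1 are all 1, so H_0 = Z.

H_0 = Z.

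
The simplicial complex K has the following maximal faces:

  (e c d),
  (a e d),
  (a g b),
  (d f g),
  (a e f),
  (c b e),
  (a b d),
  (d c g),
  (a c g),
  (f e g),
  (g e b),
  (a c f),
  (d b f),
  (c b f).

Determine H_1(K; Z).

H_1 ≅ Z^2.

Take the total order a < b < c < d < e < f < g on the vertex set. Then K (dimension 2) consists of the simplices:

  0-simplices (7): a, b, c, d, e, f, g
  1-simplices (21): ab, ac, ad, ae, af, ag, bc, bd, be, bf, bg, cd, ce, cf, cg, de, df, dg, ef, eg, fg
  2-simplices (14): abd, abg, acf, acg, ade, aef, bce, bcf, bdf, beg, cde, cdg, dfg, efg

so the chain groups are C_0 ≅ Z^7, C_1 ≅ Z^21, C_2 ≅ Z^14.

Boundary ∂_1: C_1 → C_0 is given by ∂[p,q] = [q] − [p].
The 7×21 boundary matrix has rank 6 and Smith normal form diag(1,1,1,1,1,1).

Boundary ∂_2: C_2 → C_1 acts by ∂[p,q,r] = [q,r] − [p,r] + [p,q]. For instance
  ∂aef = ef − af + ae,
  ∂acg = cg − ag + ac.
The resulting 21×14 matrix has rank 13, and its Smith normal form has invariant factors (1,1,1,1,1,1,1,1,1,1,1,1,1).

Now H_k = ker ∂_k / im ∂_{k+1}, so:

  H_1: rank ker ∂_1 − rank ∂_2 = (21 − 6) − 13 = 2, and the invariant factors of ∂_2 are all 1, so H_1 ≅ Z^2.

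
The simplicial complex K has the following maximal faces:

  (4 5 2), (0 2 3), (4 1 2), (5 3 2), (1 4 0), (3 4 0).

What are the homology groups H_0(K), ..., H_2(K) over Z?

Fix the vertex order 0 < 1 < 2 < 3 < 4 < 5 and write every simplex with vertices in increasing order. Then dim K = 2 and the simplices of K are:

  0-simplices (6): [0], [1], [2], [3], [4], [5]
  1-simplices (12): [0,1], [0,2], [0,3], [0,4], [1,2], [1,4], [2,3], [2,4], [2,5], [3,4], [3,5], [4,5]
  2-simplices (6): [0,1,4], [0,2,3], [0,3,4], [1,2,4], [2,3,5], [2,4,5]

Hence C_0 ≅ Z^6, C_1 ≅ Z^12, C_2 ≅ Z^6.

∂_1: C_1 → C_0 sends each edge [p,q] (with p < q) to q − p.
As a 6×12 matrix over Z this has rank 5, with invariant factors (1,1,1,1,1).

∂_2: C_2 → C_1 maps a triangle to the signed sum of its edges. For instance
  ∂[0,2,3] = [2,3] − [0,3] + [0,2],
  ∂[1,2,4] = [2,4] − [1,4] + [1,2].
The 12×6 boundary matrix has rank 6 and Smith normal form diag(1,1,1,1,1,1).

Computing H_k = (kernel of ∂_k) / (image of ∂_{k+1}):

  H_0: rank C_0 − rank ∂_1 = 6 − 5 = 1, and the invariant factors of ∂_1 are all 1, so H_0 ≅ Z.
  H_1: rank ker ∂_1 − rank ∂_2 = (12 − 5) − 6 = 1, and the invariant factors of ∂_2 are all 1, so H_1 ≅ Z.
  H_2: rank ker ∂_2 − rank ∂_3 = (6 − 6) − 0 = 0, and there is no ∂_3, so H_2 ≅ 0.

(K is a triangulation of the cylinder S^1 x I.)

H_0 = Z,  H_1 = Z,  H_2 = 0.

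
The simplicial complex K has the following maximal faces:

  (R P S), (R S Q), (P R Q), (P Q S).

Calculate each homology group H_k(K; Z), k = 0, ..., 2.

H_0 = Z,  H_1 = 0,  H_2 = Z.

K has 4 vertices, 6 edges, 4 triangles.
rank ∂_0 = 0, rank ∂_1 = 3 ⇒ b_0 = 4 − 0 − 3 = 1; all invariant factors of ∂_1 are 1 so no torsion. So H_0 ≅ Z.
rank ∂_1 = 3, rank ∂_2 = 3 ⇒ b_1 = 6 − 3 − 3 = 0; all invariant factors of ∂_2 are 1 so no torsion. So H_1 ≅ 0.
rank ∂_2 = 3, rank ∂_3 = 0 ⇒ b_2 = 4 − 3 − 0 = 1. So H_2 ≅ Z.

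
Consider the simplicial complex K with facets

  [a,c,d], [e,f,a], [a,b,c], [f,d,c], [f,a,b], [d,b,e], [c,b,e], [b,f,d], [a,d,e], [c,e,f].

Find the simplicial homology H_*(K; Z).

Take the total order a < b < c < d < e < f on the vertex set. Then K (dimension 2) consists of the simplices:

  0-simplices (6): a, b, c, d, e, f
  1-simplices (15): ab, ac, ad, ae, af, bc, bd, be, bf, cd, ce, cf, de, df, ef
  2-simplices (10): abc, abf, acd, ade, aef, bce, bde, bdf, cdf, cef

so the chain groups are C_0 ≅ Z^6, C_1 ≅ Z^15, C_2 ≅ Z^10.

The boundary map ∂_1: C_1 → C_0 maps an edge to its endpoints' difference, ∂[p,q] = q − p. For instance
  ∂ce = e − c.
As a 6×15 matrix over Z this has rank 5, with invariant factors (1,1,1,1,1).

The boundary map ∂_2: C_2 → C_1 acts by ∂[p,q,r] = [q,r] − [p,r] + [p,q]. For instance
  ∂bce = ce − be + bc,
  ∂abc = bc − ac + ab.
The resulting 15×10 matrix has rank 10, and its Smith normal form has invariant factors (1,1,1,1,1,1,1,1,1,2).

Reading off H_k = ker ∂_k / im ∂_{k+1}:

  H_0: rank C_0 − rank ∂_1 = 6 − 5 = 1, and the invariant factors of ∂_1 are all 1, so H_0 = Z.
  H_1: rank ker ∂_1 − rank ∂_2 = (15 − 5) − 10 = 0, and ∂_2 has invariant factor 2 > 1, so H_1 = Z/2.
  H_2: rank ker ∂_2 − rank ∂_3 = (10 − 10) − 0 = 0, and there is no ∂_3, so H_2 = 0.

As a check, the Euler characteristic is 6 − 15 + 10 = 1, which agrees with 1 − 0 + 0 = 1.

H_0 = Z,  H_1 = Z/2,  H_2 = 0.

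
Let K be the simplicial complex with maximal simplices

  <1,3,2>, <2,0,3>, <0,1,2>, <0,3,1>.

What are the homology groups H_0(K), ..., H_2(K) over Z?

H_0 = Z,  H_1 = 0,  H_2 = Z.

Order the vertices as 0 < 1 < 2 < 3. Listing each simplex with vertices in this order, K has dimension 2 with simplices:

  0-simplices (4): [0], [1], [2], [3]
  1-simplices (6): [0,1], [0,2], [0,3], [1,2], [1,3], [2,3]
  2-simplices (4): [0,1,2], [0,1,3], [0,2,3], [1,2,3]

so the chain groups are C_0 ≅ Z^4, C_1 ≅ Z^6, C_2 ≅ Z^4.

Boundary ∂_1: C_1 → C_0 maps an edge to its endpoints' difference, ∂[p,q] = q − p. For instance
  ∂[0,1] = [1] − [0].
As a 4×6 matrix over Z this has rank 3, with invariant factors (1,1,1).

Boundary ∂_2: C_2 → C_1 sends each 2-simplex [p,q,r] to [q,r] − [p,r] + [p,q]. For instance
  ∂[1,2,3] = [2,3] − [1,3] + [1,2],
  ∂[0,2,3] = [2,3] − [0,3] + [0,2].
The 6×4 boundary matrix has rank 3 and Smith normal form diag(1,1,1).

Reading off H_k = ker ∂_k / im ∂_{k+1}:

  H_0: rank C_0 − rank ∂_1 = 4 − 3 = 1, and the invariant factors of ∂_1 are all 1, so H_0 = Z.
  H_1: rank ker ∂_1 − rank ∂_2 = (6 − 3) − 3 = 0, and the invariant factors of ∂_2 are all 1, so H_1 = 0.
  H_2: rank ker ∂_2 − rank ∂_3 = (4 − 3) − 0 = 1, and there is no ∂_3, so H_2 = Z.

As a check, the Euler characteristic is 4 − 6 + 4 = 2, which agrees with 1 − 0 + 1 = 2.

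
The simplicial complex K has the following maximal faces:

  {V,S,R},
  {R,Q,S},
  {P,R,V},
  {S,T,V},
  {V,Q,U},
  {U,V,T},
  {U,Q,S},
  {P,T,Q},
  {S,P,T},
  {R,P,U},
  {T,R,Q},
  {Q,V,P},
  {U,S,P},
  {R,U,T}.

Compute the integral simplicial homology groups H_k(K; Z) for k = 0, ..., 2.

Order the vertices as P < Q < R < S < T < U < V. Listing each simplex with vertices in this order, K has dimension 2 with simplices:

  0-simplices (7): P, Q, R, S, T, U, V
  1-simplices (21): PQ, PR, PS, PT, PU, PV, QR, QS, QT, QU, QV, RS, RT, RU, RV, ST, SU, SV, TU, TV, UV
  2-simplices (14): PQT, PQV, PRU, PRV, PST, PSU, QRS, QRT, QSU, QUV, RSV, RTU, STV, TUV

giving chain groups C_0 ≅ Z^7, C_1 ≅ Z^21, C_2 ≅ Z^14.

The boundary map ∂_1: C_1 → C_0 is given by ∂[p,q] = [q] − [p]. For instance
  ∂ST = T − S.
This gives a 7×21 integer matrix of rank 6; reducing to Smith normal form yields diagonal entries (1,1,1,1,1,1).

∂_2: C_2 → C_1 maps a triangle to the signed sum of its edges. For instance
  ∂QUV = UV − QV + QU,
  ∂RSV = SV − RV + RS.
As a 21×14 matrix over Z this has rank 13, with invariant factors (1,1,1,1,1,1,1,1,1,1,1,1,1).

From H_k ≅ ker(∂_k) / im(∂_{k+1}) we obtain:

  H_0: rank C_0 − rank ∂_1 = 7 − 6 = 1, and the invariant factors of ∂_1 are all 1, so H_0 = Z.
  H_1: rank ker ∂_1 − rank ∂_2 = (21 − 6) − 13 = 2, and the invariant factors of ∂_2 are all 1, so H_1 = Z^2.
  H_2: rank ker ∂_2 − rank ∂_3 = (14 − 13) − 0 = 1, and there is no ∂_3, so H_2 = Z.

H_0 = Z,  H_1 = Z^2,  H_2 = Z.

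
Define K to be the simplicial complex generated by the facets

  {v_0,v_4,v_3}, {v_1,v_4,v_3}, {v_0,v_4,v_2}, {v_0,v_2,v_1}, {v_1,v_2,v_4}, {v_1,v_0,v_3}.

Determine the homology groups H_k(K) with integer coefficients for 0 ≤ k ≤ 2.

We work with the vertex ordering v_0 < v_1 < v_2 < v_3 < v_4. The simplices of K, each written with vertices in increasing order, are:

  0-simplices (5): [v_0], [v_1], [v_2], [v_3], [v_4]
  1-simplices (9): [v_0,v_1], [v_0,v_2], [v_0,v_3], [v_0,v_4], [v_1,v_2], [v_1,v_3], [v_1,v_4], [v_2,v_4], [v_3,v_4]
  2-simplices (6): [v_0,v_1,v_2], [v_0,v_1,v_3], [v_0,v_2,v_4], [v_0,v_3,v_4], [v_1,v_2,v_4], [v_1,v_3,v_4]

Hence C_0 ≅ Z^5, C_1 ≅ Z^9, C_2 ≅ Z^6.

∂_1: C_1 → C_0 is given by ∂[p,q] = [q] − [p].
As a 5×9 matrix over Z this has rank 4, with invariant factors (1,1,1,1).

The boundary map ∂_2: C_2 → C_1 sends each 2-simplex [p,q,r] to [q,r] − [p,r] + [p,q]. For instance
  ∂[v_0,v_3,v_4] = [v_3,v_4] − [v_0,v_4] + [v_0,v_3],
  ∂[v_0,v_1,v_3] = [v_1,v_3] − [v_0,v_3] + [v_0,v_1].
The resulting 9×6 matrix has rank 5, and its Smith normal form has invariant factors (1,1,1,1,1).

Computing H_k = (kernel of ∂_k) / (image of ∂_{k+1}):

  H_0: rank C_0 − rank ∂_1 = 5 − 4 = 1, and the invariant factors of ∂_1 are all 1, so H_0 ≅ Z.
  H_1: rank ker ∂_1 − rank ∂_2 = (9 − 4) − 5 = 0, and the invariant factors of ∂_2 are all 1, so H_1 ≅ 0.
  H_2: rank ker ∂_2 − rank ∂_3 = (6 − 5) − 0 = 1, and there is no ∂_3, so H_2 ≅ Z.

H_0 ≅ Z,  H_1 = 0,  H_2 ≅ Z.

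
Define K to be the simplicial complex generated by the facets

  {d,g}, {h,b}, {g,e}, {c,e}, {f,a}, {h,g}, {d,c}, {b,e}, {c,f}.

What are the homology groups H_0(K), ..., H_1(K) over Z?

We work with the vertex ordering a < b < c < d < e < f < g < h. The simplices of K, each written with vertices in increasing order, are:

  0-simplices (8): a, b, c, d, e, f, g, h
  1-simplices (9): af, be, bh, cd, ce, cf, dg, eg, gh

Hence C_0 ≅ Z^8, C_1 ≅ Z^9.

Boundary ∂_1: C_1 → C_0 is given by ∂[p,q] = [q] − [p].
This gives a 8×9 integer matrix of rank 7; reducing to Smith normal form yields diagonal entries (1,1,1,1,1,1,1).

From H_k ≅ ker(∂_k) / im(∂_{k+1}) we obtain:

  H_0: rank C_0 − rank ∂_1 = 8 − 7 = 1, and the invariant factors of ∂_1 are all 1, so H_0 = Z.
  H_1: rank ker ∂_1 − rank ∂_2 = (9 − 7) − 0 = 2, and there is no ∂_2, so H_1 = Z^2.

As a check, the Euler characteristic is 8 − 9 = -1, which agrees with 1 − 2 = -1.

H_0 = Z,  H_1 = Z^2.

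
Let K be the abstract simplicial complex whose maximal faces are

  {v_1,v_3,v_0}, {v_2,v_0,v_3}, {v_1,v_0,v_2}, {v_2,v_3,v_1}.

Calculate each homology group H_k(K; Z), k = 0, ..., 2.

H_0 ≅ Z,  H_1 = 0,  H_2 ≅ Z.

K has 4 vertices, 6 edges, 4 triangles.
rank ∂_0 = 0, rank ∂_1 = 3 ⇒ b_0 = 4 − 0 − 3 = 1; all invariant factors of ∂_1 are 1 so no torsion. So H_0 = Z.
rank ∂_1 = 3, rank ∂_2 = 3 ⇒ b_1 = 6 − 3 − 3 = 0; all invariant factors of ∂_2 are 1 so no torsion. So H_1 = 0.
rank ∂_2 = 3, rank ∂_3 = 0 ⇒ b_2 = 4 − 3 − 0 = 1. So H_2 = Z.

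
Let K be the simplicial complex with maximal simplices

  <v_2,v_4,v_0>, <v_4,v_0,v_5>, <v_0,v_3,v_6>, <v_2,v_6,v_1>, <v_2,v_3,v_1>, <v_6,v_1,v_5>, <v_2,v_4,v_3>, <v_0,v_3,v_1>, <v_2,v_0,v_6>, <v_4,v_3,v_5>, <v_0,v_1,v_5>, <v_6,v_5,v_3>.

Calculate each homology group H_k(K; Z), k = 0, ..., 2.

Take the total order v_0 < v_1 < v_2 < v_3 < v_4 < v_5 < v_6 on the vertex set. Then K (dimension 2) consists of the simplices:

  0-simplices (7): [v_0], [v_1], [v_2], [v_3], [v_4], [v_5], [v_6]
  1-simplices (18): (18 of them)
  2-simplices (12): (12 of them)

giving chain groups C_0 ≅ Z^7, C_1 ≅ Z^18, C_2 ≅ Z^12.

The boundary map ∂_1: C_1 → C_0 is given by ∂[p,q] = [q] − [p].
This gives a 7×18 integer matrix of rank 6; reducing to Smith normal form yields diagonal entries (1,1,1,1,1,1).

∂_2: C_2 → C_1 sends each 2-simplex [p,q,r] to [q,r] − [p,r] + [p,q]. For instance
  ∂[v_0,v_2,v_4] = [v_2,v_4] − [v_0,v_4] + [v_0,v_2],
  ∂[v_0,v_1,v_5] = [v_1,v_5] − [v_0,v_5] + [v_0,v_1].
The resulting 18×12 matrix has rank 12, and its Smith normal form has invariant factors (1,1,1,1,1,1,1,1,1,1,1,2).

Reading off H_k = ker ∂_k / im ∂_{k+1}:

  H_0: rank C_0 − rank ∂_1 = 7 − 6 = 1, and the invariant factors of ∂_1 are all 1, so H_0 = Z.
  H_1: rank ker ∂_1 − rank ∂_2 = (18 − 6) − 12 = 0, and ∂_2 has invariant factor 2 > 1, so H_1 = Z/2.
  H_2: rank ker ∂_2 − rank ∂_3 = (12 − 12) − 0 = 0, and there is no ∂_3, so H_2 = 0.

As a check, the Euler characteristic is 7 − 18 + 12 = 1, which agrees with 1 − 0 + 0 = 1.
(K is a triangulation of the real projective plane RP^2.)

H_0 ≅ Z,  H_1 ≅ Z/2,  H_2 = 0.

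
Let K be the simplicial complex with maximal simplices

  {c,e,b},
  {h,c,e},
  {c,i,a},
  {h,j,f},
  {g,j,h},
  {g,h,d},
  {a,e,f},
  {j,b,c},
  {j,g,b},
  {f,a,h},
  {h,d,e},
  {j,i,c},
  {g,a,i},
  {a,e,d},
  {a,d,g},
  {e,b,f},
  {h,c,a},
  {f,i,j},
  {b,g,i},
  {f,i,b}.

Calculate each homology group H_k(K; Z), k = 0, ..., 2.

H_0 = Z,  H_1 = Z ⊕ Z/2,  H_2 = 0.

Take the total order a < b < c < d < e < f < g < h < i < j on the vertex set. Then K (dimension 2) consists of the simplices:

  0-simplices (10): a, b, c, d, e, f, g, h, i, j
  1-simplices (30): ac, ad, ae, af, ag, ah, ai, bc, be, bf, bg, bi, bj, ce, ch, ci, cj, de, dg, dh, ef, eh, fh, fi, fj, gh, gi, gj, hj, ij
  2-simplices (20): ach, aci, ade, adg, aef, afh, agi, bce, bcj, bef, bfi, bgi, bgj, ceh, cij, deh, dgh, fhj, fij, ghj

so the chain groups are C_0 ≅ Z^10, C_1 ≅ Z^30, C_2 ≅ Z^20.

Boundary ∂_1: C_1 → C_0 sends each edge [p,q] (with p < q) to q − p. For instance
  ∂bj = j − b.
This gives a 10×30 integer matrix of rank 9; reducing to Smith normal form yields diagonal entries (1,1,1,1,1,1,1,1,1).

The boundary map ∂_2: C_2 → C_1 sends each 2-simplex [p,q,r] to [q,r] − [p,r] + [p,q]. For instance
  ∂cij = ij − cj + ci,
  ∂bce = ce − be + bc.
The 30×20 boundary matrix has rank 20 and Smith normal form diag(1,1,1,1,1,1,1,1,1,1,1,1,1,1,1,1,1,1,1,2).

From H_k ≅ ker(∂_k) / im(∂_{k+1}) we obtain:

  H_0: rank C_0 − rank ∂_1 = 10 − 9 = 1, and the invariant factors of ∂_1 are all 1, so H_0 ≅ Z.
  H_1: rank ker ∂_1 − rank ∂_2 = (30 − 9) − 20 = 1, and ∂_2 has invariant factor 2 > 1, so H_1 ≅ Z ⊕ Z/2.
  H_2: rank ker ∂_2 − rank ∂_3 = (20 − 20) − 0 = 0, and there is no ∂_3, so H_2 ≅ 0.

(K is a triangulation of the Klein bottle.)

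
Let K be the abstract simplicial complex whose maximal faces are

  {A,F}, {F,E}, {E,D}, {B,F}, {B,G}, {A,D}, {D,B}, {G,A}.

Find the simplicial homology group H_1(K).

We work with the vertex ordering A < B < D < E < F < G. The simplices of K, each written with vertices in increasing order, are:

  0-simplices (6): A, B, D, E, F, G
  1-simplices (8): AD, AF, AG, BD, BF, BG, DE, EF

so the chain groups are C_0 ≅ Z^6, C_1 ≅ Z^8.

The boundary map ∂_1: C_1 → C_0 maps an edge to its endpoints' difference, ∂[p,q] = q − p.
This gives a 6×8 integer matrix of rank 5; reducing to Smith normal form yields diagonal entries (1,1,1,1,1).

From H_k ≅ ker(∂_k) / im(∂_{k+1}) we obtain:

  H_1: rank ker ∂_1 − rank ∂_2 = (8 − 5) − 0 = 3, and there is no ∂_2, so H_1 ≅ Z^3.

H_1 ≅ Z^3.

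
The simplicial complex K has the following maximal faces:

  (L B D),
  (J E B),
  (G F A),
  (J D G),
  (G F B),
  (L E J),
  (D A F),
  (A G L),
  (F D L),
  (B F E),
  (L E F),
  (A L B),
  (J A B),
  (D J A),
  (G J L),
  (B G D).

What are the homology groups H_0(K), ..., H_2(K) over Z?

H_0 ≅ Z,  H_1 ≅ Z^2,  H_2 ≅ Z.

We work with the vertex ordering A < B < D < E < F < G < J < L. The simplices of K, each written with vertices in increasing order, are:

  0-simplices (8): A, B, D, E, F, G, J, L
  1-simplices (24): AB, AD, AF, AG, AJ, AL, BD, BE, BF, BG, BJ, BL, DF, DG, DJ, DL, EF, EJ, EL, FG, FL, GJ, GL, JL
  2-simplices (16): ABJ, ABL, ADF, ADJ, AFG, AGL, BDG, BDL, BEF, BEJ, BFG, DFL, DGJ, EFL, EJL, GJL

Hence C_0 ≅ Z^8, C_1 ≅ Z^24, C_2 ≅ Z^16.

Boundary ∂_1: C_1 → C_0 is given by ∂[p,q] = [q] − [p]. For instance
  ∂DL = L − D.
The resulting 8×24 matrix has rank 7, and its Smith normal form has invariant factors (1,1,1,1,1,1,1).

Boundary ∂_2: C_2 → C_1 maps a triangle to the signed sum of its edges. For instance
  ∂AGL = GL − AL + AG,
  ∂DGJ = GJ − DJ + DG.
The resulting 24×16 matrix has rank 15, and its Smith normal form has invariant factors (1,1,1,1,1,1,1,1,1,1,1,1,1,1,1).

Computing H_k = (kernel of ∂_k) / (image of ∂_{k+1}):

  H_0: rank C_0 − rank ∂_1 = 8 − 7 = 1, and the invariant factors of ∂_1 are all 1, so H_0 ≅ Z.
  H_1: rank ker ∂_1 − rank ∂_2 = (24 − 7) − 15 = 2, and the invariant factors of ∂_2 are all 1, so H_1 ≅ Z^2.
  H_2: rank ker ∂_2 − rank ∂_3 = (16 − 15) − 0 = 1, and there is no ∂_3, so H_2 ≅ Z.

(K is a triangulation of the torus T^2.)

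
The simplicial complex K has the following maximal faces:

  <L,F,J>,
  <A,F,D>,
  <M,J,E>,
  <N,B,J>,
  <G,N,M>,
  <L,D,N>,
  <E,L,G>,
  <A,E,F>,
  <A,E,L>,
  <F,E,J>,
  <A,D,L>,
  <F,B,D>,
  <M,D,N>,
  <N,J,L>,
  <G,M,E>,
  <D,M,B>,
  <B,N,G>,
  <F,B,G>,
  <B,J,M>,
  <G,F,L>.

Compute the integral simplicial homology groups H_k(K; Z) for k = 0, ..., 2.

H_0 ≅ Z,  H_1 ≅ Z ⊕ Z_2,  H_2 = 0.

Order the vertices as A < B < D < E < F < G < J < L < M < N. Listing each simplex with vertices in this order, K has dimension 2 with simplices:

  0-simplices (10): A, B, D, E, F, G, J, L, M, N
  1-simplices (30): AD, AE, AF, AL, BD, BF, BG, BJ, BM, BN, DF, DL, DM, DN, EF, EG, EJ, EL, EM, FG, FJ, FL, GL, GM, GN, JL, JM, JN, LN, MN
  2-simplices (20): ADF, ADL, AEF, AEL, BDF, BDM, BFG, BGN, BJM, BJN, DLN, DMN, EFJ, EGL, EGM, EJM, FGL, FJL, GMN, JLN

Hence C_0 ≅ Z^10, C_1 ≅ Z^30, C_2 ≅ Z^20.

The boundary map ∂_1: C_1 → C_0 is given by ∂[p,q] = [q] − [p].
The 10×30 boundary matrix has rank 9 and Smith normal form diag(1,1,1,1,1,1,1,1,1).

The boundary map ∂_2: C_2 → C_1 maps a triangle to the signed sum of its edges. For instance
  ∂EFJ = FJ − EJ + EF,
  ∂GMN = MN − GN + GM.
The 30×20 boundary matrix has rank 20 and Smith normal form diag(1,1,1,1,1,1,1,1,1,1,1,1,1,1,1,1,1,1,1,2).

Reading off H_k = ker ∂_k / im ∂_{k+1}:

  H_0: rank C_0 − rank ∂_1 = 10 − 9 = 1, and the invariant factors of ∂_1 are all 1, so H_0 ≅ Z.
  H_1: rank ker ∂_1 − rank ∂_2 = (30 − 9) − 20 = 1, and ∂_2 has invariant factor 2 > 1, so H_1 ≅ Z ⊕ Z_2.
  H_2: rank ker ∂_2 − rank ∂_3 = (20 − 20) − 0 = 0, and there is no ∂_3, so H_2 ≅ 0.

As a check, the Euler characteristic is 10 − 30 + 20 = 0, which agrees with 1 − 1 + 0 = 0.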